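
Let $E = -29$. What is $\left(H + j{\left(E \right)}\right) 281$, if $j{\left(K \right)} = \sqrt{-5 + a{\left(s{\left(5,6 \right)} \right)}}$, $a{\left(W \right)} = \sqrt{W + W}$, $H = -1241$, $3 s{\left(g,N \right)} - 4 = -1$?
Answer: $-348721 + 281 i \sqrt{5 - \sqrt{2}} \approx -3.4872 \cdot 10^{5} + 532.11 i$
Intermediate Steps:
$s{\left(g,N \right)} = 1$ ($s{\left(g,N \right)} = \frac{4}{3} + \frac{1}{3} \left(-1\right) = \frac{4}{3} - \frac{1}{3} = 1$)
$a{\left(W \right)} = \sqrt{2} \sqrt{W}$ ($a{\left(W \right)} = \sqrt{2 W} = \sqrt{2} \sqrt{W}$)
$j{\left(K \right)} = \sqrt{-5 + \sqrt{2}}$ ($j{\left(K \right)} = \sqrt{-5 + \sqrt{2} \sqrt{1}} = \sqrt{-5 + \sqrt{2} \cdot 1} = \sqrt{-5 + \sqrt{2}}$)
$\left(H + j{\left(E \right)}\right) 281 = \left(-1241 + \sqrt{-5 + \sqrt{2}}\right) 281 = -348721 + 281 \sqrt{-5 + \sqrt{2}}$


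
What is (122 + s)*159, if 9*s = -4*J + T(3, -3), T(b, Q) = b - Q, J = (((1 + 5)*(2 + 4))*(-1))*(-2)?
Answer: 14416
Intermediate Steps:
J = 72 (J = ((6*6)*(-1))*(-2) = (36*(-1))*(-2) = -36*(-2) = 72)
s = -94/3 (s = (-4*72 + (3 - 1*(-3)))/9 = (-288 + (3 + 3))/9 = (-288 + 6)/9 = (1/9)*(-282) = -94/3 ≈ -31.333)
(122 + s)*159 = (122 - 94/3)*159 = (272/3)*159 = 14416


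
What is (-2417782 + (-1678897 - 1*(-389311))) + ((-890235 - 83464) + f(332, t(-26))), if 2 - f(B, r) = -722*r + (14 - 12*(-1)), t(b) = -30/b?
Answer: -60843353/13 ≈ -4.6803e+6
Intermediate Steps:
f(B, r) = -24 + 722*r (f(B, r) = 2 - (-722*r + (14 - 12*(-1))) = 2 - (-722*r + (14 + 12)) = 2 - (-722*r + 26) = 2 - (26 - 722*r) = 2 + (-26 + 722*r) = -24 + 722*r)
(-2417782 + (-1678897 - 1*(-389311))) + ((-890235 - 83464) + f(332, t(-26))) = (-2417782 + (-1678897 - 1*(-389311))) + ((-890235 - 83464) + (-24 + 722*(-30/(-26)))) = (-2417782 + (-1678897 + 389311)) + (-973699 + (-24 + 722*(-30*(-1/26)))) = (-2417782 - 1289586) + (-973699 + (-24 + 722*(15/13))) = -3707368 + (-973699 + (-24 + 10830/13)) = -3707368 + (-973699 + 10518/13) = -3707368 - 12647569/13 = -60843353/13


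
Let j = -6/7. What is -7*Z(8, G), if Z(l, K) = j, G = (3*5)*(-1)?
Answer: 6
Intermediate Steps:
G = -15 (G = 15*(-1) = -15)
j = -6/7 (j = -6*⅐ = -6/7 ≈ -0.85714)
Z(l, K) = -6/7
-7*Z(8, G) = -7*(-6/7) = 6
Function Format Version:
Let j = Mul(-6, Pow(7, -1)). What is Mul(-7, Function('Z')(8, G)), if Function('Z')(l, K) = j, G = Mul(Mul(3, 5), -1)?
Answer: 6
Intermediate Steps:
G = -15 (G = Mul(15, -1) = -15)
j = Rational(-6, 7) (j = Mul(-6, Rational(1, 7)) = Rational(-6, 7) ≈ -0.85714)
Function('Z')(l, K) = Rational(-6, 7)
Mul(-7, Function('Z')(8, G)) = Mul(-7, Rational(-6, 7)) = 6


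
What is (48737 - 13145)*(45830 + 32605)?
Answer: 2791658520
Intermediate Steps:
(48737 - 13145)*(45830 + 32605) = 35592*78435 = 2791658520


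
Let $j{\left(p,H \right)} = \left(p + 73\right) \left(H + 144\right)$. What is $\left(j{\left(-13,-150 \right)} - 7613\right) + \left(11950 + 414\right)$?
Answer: $4391$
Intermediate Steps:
$j{\left(p,H \right)} = \left(73 + p\right) \left(144 + H\right)$
$\left(j{\left(-13,-150 \right)} - 7613\right) + \left(11950 + 414\right) = \left(\left(10512 + 73 \left(-150\right) + 144 \left(-13\right) - -1950\right) - 7613\right) + \left(11950 + 414\right) = \left(\left(10512 - 10950 - 1872 + 1950\right) - 7613\right) + 12364 = \left(-360 - 7613\right) + 12364 = -7973 + 12364 = 4391$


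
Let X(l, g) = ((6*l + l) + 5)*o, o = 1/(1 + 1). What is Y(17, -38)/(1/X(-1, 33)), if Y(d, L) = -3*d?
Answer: 51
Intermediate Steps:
o = ½ (o = 1/2 = ½ ≈ 0.50000)
X(l, g) = 5/2 + 7*l/2 (X(l, g) = ((6*l + l) + 5)*(½) = (7*l + 5)*(½) = (5 + 7*l)*(½) = 5/2 + 7*l/2)
Y(17, -38)/(1/X(-1, 33)) = (-3*17)/(1/(5/2 + (7/2)*(-1))) = -51/(1/(5/2 - 7/2)) = -51/(1/(-1)) = -51/(-1) = -51*(-1) = 51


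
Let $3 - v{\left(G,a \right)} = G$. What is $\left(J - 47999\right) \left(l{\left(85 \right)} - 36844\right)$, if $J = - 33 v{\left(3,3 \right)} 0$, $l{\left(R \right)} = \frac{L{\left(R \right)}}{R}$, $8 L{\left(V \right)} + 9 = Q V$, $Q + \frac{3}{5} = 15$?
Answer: $\frac{240500957459}{136} \approx 1.7684 \cdot 10^{9}$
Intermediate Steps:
$Q = \frac{72}{5}$ ($Q = - \frac{3}{5} + 15 = \frac{72}{5} \approx 14.4$)
$v{\left(G,a \right)} = 3 - G$
$L{\left(V \right)} = - \frac{9}{8} + \frac{9 V}{5}$ ($L{\left(V \right)} = - \frac{9}{8} + \frac{\frac{72}{5} V}{8} = - \frac{9}{8} + \frac{9 V}{5}$)
$l{\left(R \right)} = \frac{- \frac{9}{8} + \frac{9 R}{5}}{R}$
$J = 0$ ($J = - 33 \left(3 - 3\right) 0 = \left(-33\right) 0 \cdot 0 = 0 \cdot 0 = 0$)
$\left(J - 47999\right) \left(l{\left(85 \right)} - 36844\right) = \left(0 - 47999\right) \left(\frac{9 \left(-5 + 8 \cdot 85\right)}{40 \cdot 85} - 36844\right) = - 47999 \left(\frac{9}{40} \cdot \frac{1}{85} \left(-5 + 680\right) - 36844\right) = - 47999 \left(\frac{9}{40} \cdot \frac{1}{85} \cdot 675 - 36844\right) = - 47999 \left(\frac{243}{136} - 36844\right) = \left(-47999\right) \left(- \frac{5010541}{136}\right) = \frac{240500957459}{136}$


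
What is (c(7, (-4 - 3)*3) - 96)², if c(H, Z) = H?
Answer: 7921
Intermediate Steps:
(c(7, (-4 - 3)*3) - 96)² = (7 - 96)² = (-89)² = 7921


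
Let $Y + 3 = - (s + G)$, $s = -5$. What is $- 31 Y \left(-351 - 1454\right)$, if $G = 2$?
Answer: $0$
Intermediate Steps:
$Y = 0$ ($Y = -3 - \left(-5 + 2\right) = -3 - -3 = -3 + 3 = 0$)
$- 31 Y \left(-351 - 1454\right) = \left(-31\right) 0 \left(-351 - 1454\right) = 0 \left(-1805\right) = 0$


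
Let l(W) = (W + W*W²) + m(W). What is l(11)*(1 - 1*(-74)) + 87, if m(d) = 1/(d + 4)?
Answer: 100742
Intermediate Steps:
m(d) = 1/(4 + d)
l(W) = W + W³ + 1/(4 + W) (l(W) = (W + W*W²) + 1/(4 + W) = (W + W³) + 1/(4 + W) = W + W³ + 1/(4 + W))
l(11)*(1 - 1*(-74)) + 87 = ((1 + 11*(1 + 11²)*(4 + 11))/(4 + 11))*(1 - 1*(-74)) + 87 = ((1 + 11*(1 + 121)*15)/15)*(1 + 74) + 87 = ((1 + 11*122*15)/15)*75 + 87 = ((1 + 20130)/15)*75 + 87 = ((1/15)*20131)*75 + 87 = (20131/15)*75 + 87 = 100655 + 87 = 100742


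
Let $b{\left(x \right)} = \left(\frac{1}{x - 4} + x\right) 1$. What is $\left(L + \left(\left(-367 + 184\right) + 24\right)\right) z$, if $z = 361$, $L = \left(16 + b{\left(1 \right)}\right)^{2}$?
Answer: $\frac{385909}{9} \approx 42879.0$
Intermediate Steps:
$b{\left(x \right)} = x + \frac{1}{-4 + x}$ ($b{\left(x \right)} = \left(\frac{1}{-4 + x} + x\right) 1 = \left(x + \frac{1}{-4 + x}\right) 1 = x + \frac{1}{-4 + x}$)
$L = \frac{2500}{9}$ ($L = \left(16 + \frac{1 + 1^{2} - 4}{-4 + 1}\right)^{2} = \left(16 + \frac{1 + 1 - 4}{-3}\right)^{2} = \left(16 - - \frac{2}{3}\right)^{2} = \left(16 + \frac{2}{3}\right)^{2} = \left(\frac{50}{3}\right)^{2} = \frac{2500}{9} \approx 277.78$)
$\left(L + \left(\left(-367 + 184\right) + 24\right)\right) z = \left(\frac{2500}{9} + \left(\left(-367 + 184\right) + 24\right)\right) 361 = \left(\frac{2500}{9} + \left(-183 + 24\right)\right) 361 = \left(\frac{2500}{9} - 159\right) 361 = \frac{1069}{9} \cdot 361 = \frac{385909}{9}$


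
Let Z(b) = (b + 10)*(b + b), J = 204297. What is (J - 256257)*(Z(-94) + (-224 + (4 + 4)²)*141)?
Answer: 351665280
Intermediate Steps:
Z(b) = 2*b*(10 + b) (Z(b) = (10 + b)*(2*b) = 2*b*(10 + b))
(J - 256257)*(Z(-94) + (-224 + (4 + 4)²)*141) = (204297 - 256257)*(2*(-94)*(10 - 94) + (-224 + (4 + 4)²)*141) = -51960*(2*(-94)*(-84) + (-224 + 8²)*141) = -51960*(15792 + (-224 + 64)*141) = -51960*(15792 - 160*141) = -51960*(15792 - 22560) = -51960*(-6768) = 351665280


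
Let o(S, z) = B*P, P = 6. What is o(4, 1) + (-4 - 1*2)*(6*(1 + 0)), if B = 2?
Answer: -24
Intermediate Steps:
o(S, z) = 12 (o(S, z) = 2*6 = 12)
o(4, 1) + (-4 - 1*2)*(6*(1 + 0)) = 12 + (-4 - 1*2)*(6*(1 + 0)) = 12 + (-4 - 2)*(6*1) = 12 - 6*6 = 12 - 36 = -24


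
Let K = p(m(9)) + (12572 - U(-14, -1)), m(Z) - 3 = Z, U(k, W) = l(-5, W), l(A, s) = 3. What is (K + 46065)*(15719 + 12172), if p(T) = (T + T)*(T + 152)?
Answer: 1745139870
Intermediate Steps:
U(k, W) = 3
m(Z) = 3 + Z
p(T) = 2*T*(152 + T) (p(T) = (2*T)*(152 + T) = 2*T*(152 + T))
K = 16505 (K = 2*(3 + 9)*(152 + (3 + 9)) + (12572 - 1*3) = 2*12*(152 + 12) + (12572 - 3) = 2*12*164 + 12569 = 3936 + 12569 = 16505)
(K + 46065)*(15719 + 12172) = (16505 + 46065)*(15719 + 12172) = 62570*27891 = 1745139870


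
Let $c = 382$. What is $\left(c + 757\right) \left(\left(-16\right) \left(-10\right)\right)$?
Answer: $182240$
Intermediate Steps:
$\left(c + 757\right) \left(\left(-16\right) \left(-10\right)\right) = \left(382 + 757\right) \left(\left(-16\right) \left(-10\right)\right) = 1139 \cdot 160 = 182240$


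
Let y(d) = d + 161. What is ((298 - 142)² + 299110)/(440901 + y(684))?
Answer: 161723/220873 ≈ 0.73220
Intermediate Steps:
y(d) = 161 + d
((298 - 142)² + 299110)/(440901 + y(684)) = ((298 - 142)² + 299110)/(440901 + (161 + 684)) = (156² + 299110)/(440901 + 845) = (24336 + 299110)/441746 = 323446*(1/441746) = 161723/220873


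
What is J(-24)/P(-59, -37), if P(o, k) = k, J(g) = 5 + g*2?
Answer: 43/37 ≈ 1.1622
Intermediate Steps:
J(g) = 5 + 2*g
J(-24)/P(-59, -37) = (5 + 2*(-24))/(-37) = (5 - 48)*(-1/37) = -43*(-1/37) = 43/37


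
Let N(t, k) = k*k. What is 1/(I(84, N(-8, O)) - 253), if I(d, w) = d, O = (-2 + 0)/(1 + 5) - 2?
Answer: -1/169 ≈ -0.0059172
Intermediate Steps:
O = -7/3 (O = -2/6 - 2 = -2*1/6 - 2 = -1/3 - 2 = -7/3 ≈ -2.3333)
N(t, k) = k**2
1/(I(84, N(-8, O)) - 253) = 1/(84 - 253) = 1/(-169) = -1/169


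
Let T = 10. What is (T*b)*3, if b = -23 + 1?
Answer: -660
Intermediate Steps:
b = -22
(T*b)*3 = (10*(-22))*3 = -220*3 = -660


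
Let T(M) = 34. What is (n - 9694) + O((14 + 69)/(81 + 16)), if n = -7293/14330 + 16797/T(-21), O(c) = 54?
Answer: -1114086938/121805 ≈ -9146.5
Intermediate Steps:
n = 60113262/121805 (n = -7293/14330 + 16797/34 = 60113262/121805 ≈ 493.52)
(n - 9694) + O((14 + 69)/(81 + 16)) = (60113262/121805 - 9694) + 54 = -1120664408/121805 + 54 = -1114086938/121805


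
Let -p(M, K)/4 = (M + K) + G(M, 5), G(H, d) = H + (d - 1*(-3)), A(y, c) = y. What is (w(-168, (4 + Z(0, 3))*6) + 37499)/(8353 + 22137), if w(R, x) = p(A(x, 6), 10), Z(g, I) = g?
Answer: 7447/6098 ≈ 1.2212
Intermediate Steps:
G(H, d) = 3 + H + d (G(H, d) = H + (d + 3) = H + (3 + d) = 3 + H + d)
p(M, K) = -32 - 8*M - 4*K (p(M, K) = -4*((M + K) + (3 + M + 5)) = -4*((K + M) + (8 + M)) = -4*(8 + K + 2*M) = -32 - 8*M - 4*K)
w(R, x) = -72 - 8*x (w(R, x) = -32 - 8*x - 4*10 = -32 - 8*x - 40 = -72 - 8*x)
(w(-168, (4 + Z(0, 3))*6) + 37499)/(8353 + 22137) = ((-72 - 8*(4 + 0)*6) + 37499)/(8353 + 22137) = ((-72 - 32*6) + 37499)/30490 = ((-72 - 8*24) + 37499)*(1/30490) = ((-72 - 192) + 37499)*(1/30490) = (-264 + 37499)*(1/30490) = 37235*(1/30490) = 7447/6098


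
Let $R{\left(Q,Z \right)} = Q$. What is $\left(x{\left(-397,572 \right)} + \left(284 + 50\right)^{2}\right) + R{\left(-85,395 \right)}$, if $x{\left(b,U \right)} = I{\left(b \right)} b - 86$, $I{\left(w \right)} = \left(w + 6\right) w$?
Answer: $-61513734$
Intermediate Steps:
$I{\left(w \right)} = w \left(6 + w\right)$ ($I{\left(w \right)} = \left(6 + w\right) w = w \left(6 + w\right)$)
$x{\left(b,U \right)} = -86 + b^{2} \left(6 + b\right)$ ($x{\left(b,U \right)} = b \left(6 + b\right) b - 86 = b^{2} \left(6 + b\right) - 86 = -86 + b^{2} \left(6 + b\right)$)
$\left(x{\left(-397,572 \right)} + \left(284 + 50\right)^{2}\right) + R{\left(-85,395 \right)} = \left(\left(-86 + \left(-397\right)^{2} \left(6 - 397\right)\right) + \left(284 + 50\right)^{2}\right) - 85 = \left(\left(-86 + 157609 \left(-391\right)\right) + 334^{2}\right) - 85 = \left(\left(-86 - 61625119\right) + 111556\right) - 85 = \left(-61625205 + 111556\right) - 85 = -61513649 - 85 = -61513734$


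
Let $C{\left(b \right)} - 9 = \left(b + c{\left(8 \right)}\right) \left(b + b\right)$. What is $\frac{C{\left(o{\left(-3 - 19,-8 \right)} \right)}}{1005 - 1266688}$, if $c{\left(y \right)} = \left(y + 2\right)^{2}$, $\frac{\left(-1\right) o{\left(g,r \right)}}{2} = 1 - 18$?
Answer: $- \frac{9121}{1265683} \approx -0.0072064$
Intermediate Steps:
$o{\left(g,r \right)} = 34$ ($o{\left(g,r \right)} = - 2 \left(1 - 18\right) = \left(-2\right) \left(-17\right) = 34$)
$c{\left(y \right)} = \left(2 + y\right)^{2}$
$C{\left(b \right)} = 9 + 2 b \left(100 + b\right)$ ($C{\left(b \right)} = 9 + \left(b + \left(2 + 8\right)^{2}\right) \left(b + b\right) = 9 + \left(b + 10^{2}\right) 2 b = 9 + \left(b + 100\right) 2 b = 9 + \left(100 + b\right) 2 b = 9 + 2 b \left(100 + b\right)$)
$\frac{C{\left(o{\left(-3 - 19,-8 \right)} \right)}}{1005 - 1266688} = \frac{9 + 2 \cdot 34^{2} + 200 \cdot 34}{1005 - 1266688} = \frac{9 + 2 \cdot 1156 + 6800}{1005 - 1266688} = \frac{9 + 2312 + 6800}{-1265683} = 9121 \left(- \frac{1}{1265683}\right) = - \frac{9121}{1265683}$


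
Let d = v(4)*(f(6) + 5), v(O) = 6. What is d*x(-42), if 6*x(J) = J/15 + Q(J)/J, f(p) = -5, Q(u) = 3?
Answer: 0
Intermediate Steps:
x(J) = 1/(2*J) + J/90 (x(J) = (J/15 + 3/J)/6 = (3/J + J/15)/6 = 1/(2*J) + J/90)
d = 0 (d = 6*(-5 + 5) = 6*0 = 0)
d*x(-42) = 0*((1/90)*(45 + (-42)²)/(-42)) = 0*((1/90)*(-1/42)*(45 + 1764)) = 0*((1/90)*(-1/42)*1809) = 0*(-67/140) = 0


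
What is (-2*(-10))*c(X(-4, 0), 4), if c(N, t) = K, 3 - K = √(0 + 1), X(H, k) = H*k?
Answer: 40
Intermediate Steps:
K = 2 (K = 3 - √(0 + 1) = 3 - √1 = 3 - 1*1 = 3 - 1 = 2)
c(N, t) = 2
(-2*(-10))*c(X(-4, 0), 4) = -2*(-10)*2 = 20*2 = 40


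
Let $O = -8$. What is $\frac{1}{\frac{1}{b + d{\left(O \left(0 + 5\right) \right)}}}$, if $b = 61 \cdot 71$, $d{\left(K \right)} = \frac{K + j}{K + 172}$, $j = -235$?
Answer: $\frac{51947}{12} \approx 4328.9$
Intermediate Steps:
$d{\left(K \right)} = \frac{-235 + K}{172 + K}$ ($d{\left(K \right)} = \frac{K - 235}{K + 172} = \frac{-235 + K}{172 + K}$)
$b = 4331$
$\frac{1}{\frac{1}{b + d{\left(O \left(0 + 5\right) \right)}}} = \frac{1}{\frac{1}{4331 + \frac{-235 - 8 \left(0 + 5\right)}{172 - 8 \left(0 + 5\right)}}} = \frac{1}{\frac{1}{4331 + \frac{-235 - 40}{172 - 40}}} = \frac{1}{\frac{1}{4331 + \frac{1}{132} \left(-275\right)}} = \frac{1}{\frac{1}{4331 - \frac{25}{12}}} = \frac{1}{\frac{1}{\frac{51947}{12}}} = \frac{1}{\frac{12}{51947}} = \frac{51947}{12}$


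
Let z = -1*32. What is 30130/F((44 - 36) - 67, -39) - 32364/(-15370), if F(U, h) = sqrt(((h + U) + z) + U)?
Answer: 558/265 - 30130*I*sqrt(21)/63 ≈ 2.1057 - 2191.6*I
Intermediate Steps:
z = -32
F(U, h) = sqrt(-32 + h + 2*U) (F(U, h) = sqrt(((h + U) - 32) + U) = sqrt(((U + h) - 32) + U) = sqrt((-32 + U + h) + U) = sqrt(-32 + h + 2*U))
30130/F((44 - 36) - 67, -39) - 32364/(-15370) = 30130/(sqrt(-32 - 39 + 2*((44 - 36) - 67))) - 32364/(-15370) = 30130/(sqrt(-32 - 39 + 2*(8 - 67))) - 32364*(-1/15370) = 30130/(sqrt(-32 - 39 + 2*(-59))) + 558/265 = 30130/(sqrt(-32 - 39 - 118)) + 558/265 = 30130/(sqrt(-189)) + 558/265 = 30130/((3*I*sqrt(21))) + 558/265 = 30130*(-I*sqrt(21)/63) + 558/265 = -30130*I*sqrt(21)/63 + 558/265 = 558/265 - 30130*I*sqrt(21)/63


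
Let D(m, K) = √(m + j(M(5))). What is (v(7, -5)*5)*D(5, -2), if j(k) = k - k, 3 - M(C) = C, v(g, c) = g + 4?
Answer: 55*√5 ≈ 122.98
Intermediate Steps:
v(g, c) = 4 + g
M(C) = 3 - C
j(k) = 0
D(m, K) = √m (D(m, K) = √(m + 0) = √m)
(v(7, -5)*5)*D(5, -2) = ((4 + 7)*5)*√5 = (11*5)*√5 = 55*√5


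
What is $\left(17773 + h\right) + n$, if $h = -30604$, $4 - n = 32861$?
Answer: $-45688$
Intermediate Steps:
$n = -32857$ ($n = 4 - 32861 = -32857$)
$\left(17773 + h\right) + n = \left(17773 - 30604\right) - 32857 = -12831 - 32857 = -45688$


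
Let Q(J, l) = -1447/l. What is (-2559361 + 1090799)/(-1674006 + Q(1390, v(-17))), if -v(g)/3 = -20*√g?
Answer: 150452953881566400/171500520589897009 + 127500552840*I*√17/171500520589897009 ≈ 0.87727 + 3.0653e-6*I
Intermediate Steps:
v(g) = 60*√g (v(g) = -(-60)*√g = 60*√g)
(-2559361 + 1090799)/(-1674006 + Q(1390, v(-17))) = (-2559361 + 1090799)/(-1674006 - 1447*(-I*√17/1020)) = -1468562/(-1674006 - 1447*(-I*√17/1020)) = -1468562/(-1674006 - (-1447)*I*√17/1020) = -1468562/(-1674006 + 1447*I*√17/1020)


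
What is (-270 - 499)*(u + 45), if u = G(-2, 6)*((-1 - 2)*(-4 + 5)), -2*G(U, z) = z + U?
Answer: -39219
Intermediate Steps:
G(U, z) = -U/2 - z/2 (G(U, z) = -(z + U)/2 = -(U + z)/2 = -U/2 - z/2)
u = 6 (u = (-½*(-2) - ½*6)*((-1 - 2)*(-4 + 5)) = (1 - 3)*(-3*1) = -2*(-3) = 6)
(-270 - 499)*(u + 45) = (-270 - 499)*(6 + 45) = -769*51 = -39219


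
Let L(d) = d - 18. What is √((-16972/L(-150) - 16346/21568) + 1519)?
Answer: √5190348783606/56616 ≈ 40.240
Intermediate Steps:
L(d) = -18 + d
√((-16972/L(-150) - 16346/21568) + 1519) = √((-16972/(-18 - 150) - 16346/21568) + 1519) = √((-16972/(-168) - 16346*1/21568) + 1519) = √((-16972*(-1/168) - 8173/10784) + 1519) = √((4243/42 - 8173/10784) + 1519) = √(22706623/226464 + 1519) = √(366705439/226464) = √5190348783606/56616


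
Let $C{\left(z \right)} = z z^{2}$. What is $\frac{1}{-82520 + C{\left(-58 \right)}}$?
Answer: $- \frac{1}{277632} \approx -3.6019 \cdot 10^{-6}$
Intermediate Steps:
$C{\left(z \right)} = z^{3}$
$\frac{1}{-82520 + C{\left(-58 \right)}} = \frac{1}{-82520 + \left(-58\right)^{3}} = \frac{1}{-82520 - 195112} = \frac{1}{-277632} = - \frac{1}{277632}$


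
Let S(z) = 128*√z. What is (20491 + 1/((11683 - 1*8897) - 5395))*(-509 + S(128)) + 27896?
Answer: -27138877498/2609 + 54744082432*√2/2609 ≈ 1.9272e+7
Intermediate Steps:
(20491 + 1/((11683 - 1*8897) - 5395))*(-509 + S(128)) + 27896 = (20491 + 1/((11683 - 1*8897) - 5395))*(-509 + 128*√128) + 27896 = (20491 + 1/((11683 - 8897) - 5395))*(-509 + 128*(8*√2)) + 27896 = (20491 + 1/(2786 - 5395))*(-509 + 1024*√2) + 27896 = (20491 + 1/(-2609))*(-509 + 1024*√2) + 27896 = (20491 - 1/2609)*(-509 + 1024*√2) + 27896 = 53461018*(-509 + 1024*√2)/2609 + 27896 = (-27211658162/2609 + 54744082432*√2/2609) + 27896 = -27138877498/2609 + 54744082432*√2/2609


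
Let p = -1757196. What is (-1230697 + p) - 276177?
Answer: -3264070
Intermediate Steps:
(-1230697 + p) - 276177 = (-1230697 - 1757196) - 276177 = -2987893 - 276177 = -3264070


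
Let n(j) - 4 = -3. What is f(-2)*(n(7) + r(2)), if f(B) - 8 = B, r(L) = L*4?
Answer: 54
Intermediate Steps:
n(j) = 1 (n(j) = 4 - 3 = 1)
r(L) = 4*L
f(B) = 8 + B
f(-2)*(n(7) + r(2)) = (8 - 2)*(1 + 4*2) = 6*(1 + 8) = 6*9 = 54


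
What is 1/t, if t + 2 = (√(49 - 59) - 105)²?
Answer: 3671/40575723 + 70*I*√10/40575723 ≈ 9.0473e-5 + 5.4555e-6*I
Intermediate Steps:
t = -2 + (-105 + I*√10)² (t = -2 + (√(49 - 59) - 105)² = -2 + (√(-10) - 105)² = -2 + (I*√10 - 105)² = -2 + (-105 + I*√10)² ≈ 11013.0 - 664.08*I)
1/t = 1/(11013 - 210*I*√10)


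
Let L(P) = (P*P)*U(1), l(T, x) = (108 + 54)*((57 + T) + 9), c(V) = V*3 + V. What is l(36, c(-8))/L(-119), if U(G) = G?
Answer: 972/833 ≈ 1.1669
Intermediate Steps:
c(V) = 4*V (c(V) = 3*V + V = 4*V)
l(T, x) = 10692 + 162*T (l(T, x) = 162*(66 + T) = 10692 + 162*T)
L(P) = P**2 (L(P) = (P*P)*1 = P**2*1 = P**2)
l(36, c(-8))/L(-119) = (10692 + 162*36)/((-119)**2) = (10692 + 5832)/14161 = 16524*(1/14161) = 972/833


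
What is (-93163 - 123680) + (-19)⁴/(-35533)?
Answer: -7705212640/35533 ≈ -2.1685e+5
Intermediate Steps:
(-93163 - 123680) + (-19)⁴/(-35533) = -216843 + 130321*(-1/35533) = -216843 - 130321/35533 = -7705212640/35533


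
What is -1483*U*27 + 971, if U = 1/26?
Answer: -14795/26 ≈ -569.04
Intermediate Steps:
U = 1/26 ≈ 0.038462
-1483*U*27 + 971 = -1483*27/26 + 971 = -40041/26 + 971 = -14795/26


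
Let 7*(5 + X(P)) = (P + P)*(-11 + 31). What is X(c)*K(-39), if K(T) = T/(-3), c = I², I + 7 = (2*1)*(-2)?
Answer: 62465/7 ≈ 8923.6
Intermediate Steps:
I = -11 (I = -7 + (2*1)*(-2) = -7 + 2*(-2) = -7 - 4 = -11)
c = 121 (c = (-11)² = 121)
K(T) = -T/3 (K(T) = T*(-⅓) = -T/3)
X(P) = -5 + 40*P/7 (X(P) = -5 + ((P + P)*(-11 + 31))/7 = -5 + ((2*P)*20)/7 = -5 + (40*P)/7 = -5 + 40*P/7)
X(c)*K(-39) = (-5 + (40/7)*121)*(-⅓*(-39)) = (-5 + 4840/7)*13 = (4805/7)*13 = 62465/7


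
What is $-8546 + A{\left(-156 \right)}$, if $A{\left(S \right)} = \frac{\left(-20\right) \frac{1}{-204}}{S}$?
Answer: $- \frac{67991981}{7956} \approx -8546.0$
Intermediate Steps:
$A{\left(S \right)} = \frac{5}{51 S}$ ($A{\left(S \right)} = \frac{\left(-20\right) \left(- \frac{1}{204}\right)}{S} = \frac{5}{51 S}$)
$-8546 + A{\left(-156 \right)} = -8546 + \frac{5}{51 \left(-156\right)} = -8546 + \frac{5}{51} \left(- \frac{1}{156}\right) = -8546 - \frac{5}{7956} = - \frac{67991981}{7956}$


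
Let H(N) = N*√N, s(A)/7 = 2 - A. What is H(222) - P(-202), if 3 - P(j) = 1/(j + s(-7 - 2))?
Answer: -376/125 + 222*√222 ≈ 3304.7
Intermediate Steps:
s(A) = 14 - 7*A (s(A) = 7*(2 - A) = 14 - 7*A)
H(N) = N^(3/2)
P(j) = 3 - 1/(77 + j) (P(j) = 3 - 1/(j + (14 - 7*(-7 - 2))) = 3 - 1/(j + (14 - 7*(-9))) = 3 - 1/(j + (14 + 63)) = 3 - 1/(j + 77) = 3 - 1/(77 + j))
H(222) - P(-202) = 222^(3/2) - (230 + 3*(-202))/(77 - 202) = 222*√222 - (230 - 606)/(-125) = 222*√222 - (-1)*(-376)/125 = 222*√222 - 1*376/125 = 222*√222 - 376/125 = -376/125 + 222*√222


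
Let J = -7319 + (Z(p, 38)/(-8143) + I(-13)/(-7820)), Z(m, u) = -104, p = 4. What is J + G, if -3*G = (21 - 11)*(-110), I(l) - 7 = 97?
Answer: -19531434847/2809335 ≈ -6952.3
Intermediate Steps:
I(l) = 104 (I(l) = 7 + 97 = 104)
G = 1100/3 (G = -(21 - 11)*(-110)/3 = -10*(-110)/3 = -1/3*(-1100) = 1100/3 ≈ 366.67)
J = -6853841449/936445 (J = -7319 + (-104/(-8143) + 104/(-7820)) = -7319 + (-104*(-1/8143) + 104*(-1/7820)) = -7319 + (104/8143 - 26/1955) = -7319 - 494/936445 = -6853841449/936445 ≈ -7319.0)
J + G = -6853841449/936445 + 1100/3 = -19531434847/2809335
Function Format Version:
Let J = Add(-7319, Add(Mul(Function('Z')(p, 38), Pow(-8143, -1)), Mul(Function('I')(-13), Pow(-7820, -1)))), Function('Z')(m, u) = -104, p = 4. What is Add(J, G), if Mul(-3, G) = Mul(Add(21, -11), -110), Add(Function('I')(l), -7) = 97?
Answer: Rational(-19531434847, 2809335) ≈ -6952.3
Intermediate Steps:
Function('I')(l) = 104 (Function('I')(l) = Add(7, 97) = 104)
G = Rational(1100, 3) (G = Mul(Rational(-1, 3), Mul(Add(21, -11), -110)) = Mul(Rational(-1, 3), Mul(10, -110)) = Mul(Rational(-1, 3), -1100) = Rational(1100, 3) ≈ 366.67)
J = Rational(-6853841449, 936445) (J = Add(-7319, Add(Mul(-104, Pow(-8143, -1)), Mul(104, Pow(-7820, -1)))) = Add(-7319, Add(Mul(-104, Rational(-1, 8143)), Mul(104, Rational(-1, 7820)))) = Add(-7319, Add(Rational(104, 8143), Rational(-26, 1955))) = Add(-7319, Rational(-494, 936445)) = Rational(-6853841449, 936445) ≈ -7319.0)
Add(J, G) = Add(Rational(-6853841449, 936445), Rational(1100, 3)) = Rational(-19531434847, 2809335)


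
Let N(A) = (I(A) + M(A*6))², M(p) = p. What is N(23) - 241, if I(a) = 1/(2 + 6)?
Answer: 1205601/64 ≈ 18838.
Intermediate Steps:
I(a) = ⅛ (I(a) = 1/8 = ⅛)
N(A) = (⅛ + 6*A)² (N(A) = (⅛ + A*6)² = (⅛ + 6*A)²)
N(23) - 241 = (1 + 48*23)²/64 - 241 = (1 + 1104)²/64 - 241 = (1/64)*1105² - 241 = (1/64)*1221025 - 241 = 1221025/64 - 241 = 1205601/64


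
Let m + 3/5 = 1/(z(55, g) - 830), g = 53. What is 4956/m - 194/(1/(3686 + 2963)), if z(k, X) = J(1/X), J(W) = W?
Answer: -42914224403/33058 ≈ -1.2982e+6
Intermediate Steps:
z(k, X) = 1/X
m = -132232/219945 (m = -3/5 + 1/(1/53 - 830) = -3/5 + 1/(-43989/53) = -3/5 - 53/43989 = -132232/219945 ≈ -0.60120)
4956/m - 194/(1/(3686 + 2963)) = 4956/(-132232/219945) - 194/(1/(3686 + 2963)) = 4956*(-219945/132232) - 194/(1/6649) = -272511855/33058 - 194/1/6649 = -272511855/33058 - 194*6649 = -272511855/33058 - 1289906 = -42914224403/33058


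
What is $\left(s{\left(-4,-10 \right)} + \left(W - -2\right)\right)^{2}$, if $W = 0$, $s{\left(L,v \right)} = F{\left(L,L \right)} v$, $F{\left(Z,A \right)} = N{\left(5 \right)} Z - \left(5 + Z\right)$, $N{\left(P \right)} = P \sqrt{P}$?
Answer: $200144 + 4800 \sqrt{5} \approx 2.1088 \cdot 10^{5}$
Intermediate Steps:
$N{\left(P \right)} = P^{\frac{3}{2}}$
$F{\left(Z,A \right)} = -5 - Z + 5 Z \sqrt{5}$ ($F{\left(Z,A \right)} = 5^{\frac{3}{2}} Z - \left(5 + Z\right) = 5 \sqrt{5} Z - \left(5 + Z\right) = 5 Z \sqrt{5} - \left(5 + Z\right) = -5 - Z + 5 Z \sqrt{5}$)
$s{\left(L,v \right)} = v \left(-5 - L + 5 L \sqrt{5}\right)$ ($s{\left(L,v \right)} = \left(-5 - L + 5 L \sqrt{5}\right) v = v \left(-5 - L + 5 L \sqrt{5}\right)$)
$\left(s{\left(-4,-10 \right)} + \left(W - -2\right)\right)^{2} = \left(- 10 \left(-5 - -4 + 5 \left(-4\right) \sqrt{5}\right) + \left(0 - -2\right)\right)^{2} = \left(- 10 \left(-5 + 4 - 20 \sqrt{5}\right) + \left(0 + 2\right)\right)^{2} = \left(- 10 \left(-1 - 20 \sqrt{5}\right) + 2\right)^{2} = \left(\left(10 + 200 \sqrt{5}\right) + 2\right)^{2} = \left(12 + 200 \sqrt{5}\right)^{2}$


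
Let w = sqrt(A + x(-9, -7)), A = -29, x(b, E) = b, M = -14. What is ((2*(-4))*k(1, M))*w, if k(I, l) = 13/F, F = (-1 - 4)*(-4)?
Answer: -26*I*sqrt(38)/5 ≈ -32.055*I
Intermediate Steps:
F = 20 (F = -5*(-4) = 20)
w = I*sqrt(38) (w = sqrt(-29 - 9) = sqrt(-38) = I*sqrt(38) ≈ 6.1644*I)
k(I, l) = 13/20
((2*(-4))*k(1, M))*w = ((2*(-4))*(13/20))*(I*sqrt(38)) = (-8*13/20)*(I*sqrt(38)) = -26*I*sqrt(38)/5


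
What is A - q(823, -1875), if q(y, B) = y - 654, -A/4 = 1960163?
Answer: -7840821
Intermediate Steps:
A = -7840652 (A = -4*1960163 = -7840652)
q(y, B) = -654 + y
A - q(823, -1875) = -7840652 - (-654 + 823) = -7840652 - 1*169 = -7840652 - 169 = -7840821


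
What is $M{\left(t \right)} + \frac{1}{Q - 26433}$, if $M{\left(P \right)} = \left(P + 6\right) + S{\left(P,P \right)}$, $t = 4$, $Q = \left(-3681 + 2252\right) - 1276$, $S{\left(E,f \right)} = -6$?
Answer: $\frac{116551}{29138} \approx 4.0$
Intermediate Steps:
$Q = -2705$ ($Q = -1429 - 1276 = -2705$)
$M{\left(P \right)} = P$ ($M{\left(P \right)} = \left(P + 6\right) - 6 = \left(6 + P\right) - 6 = P$)
$M{\left(t \right)} + \frac{1}{Q - 26433} = 4 + \frac{1}{-2705 - 26433} = 4 + \frac{1}{-29138} = 4 - \frac{1}{29138} = \frac{116551}{29138}$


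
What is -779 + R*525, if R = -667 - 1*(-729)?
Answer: 31771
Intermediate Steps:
R = 62 (R = -667 + 729 = 62)
-779 + R*525 = -779 + 62*525 = -779 + 32550 = 31771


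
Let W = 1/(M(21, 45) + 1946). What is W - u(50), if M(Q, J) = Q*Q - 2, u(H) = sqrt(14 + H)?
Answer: -19079/2385 ≈ -7.9996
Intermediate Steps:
M(Q, J) = -2 + Q**2 (M(Q, J) = Q**2 - 2 = -2 + Q**2)
W = 1/2385 (W = 1/((-2 + 21**2) + 1946) = 1/((-2 + 441) + 1946) = 1/(439 + 1946) = 1/2385 ≈ 0.00041929)
W - u(50) = 1/2385 - sqrt(14 + 50) = 1/2385 - sqrt(64) = 1/2385 - 1*8 = 1/2385 - 8 = -19079/2385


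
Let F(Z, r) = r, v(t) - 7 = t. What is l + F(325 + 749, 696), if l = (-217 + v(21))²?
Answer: 36417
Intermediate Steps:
v(t) = 7 + t
l = 35721 (l = (-217 + (7 + 21))² = (-217 + 28)² = (-189)² = 35721)
l + F(325 + 749, 696) = 35721 + 696 = 36417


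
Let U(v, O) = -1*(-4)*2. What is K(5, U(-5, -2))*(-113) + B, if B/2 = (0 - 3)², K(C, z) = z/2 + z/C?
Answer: -3074/5 ≈ -614.80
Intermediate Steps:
U(v, O) = 8 (U(v, O) = 4*2 = 8)
K(C, z) = z/2 + z/C (K(C, z) = z*(½) + z/C = z/2 + z/C)
B = 18 (B = 2*(0 - 3)² = 2*(-3)² = 2*9 = 18)
K(5, U(-5, -2))*(-113) + B = ((½)*8 + 8/5)*(-113) + 18 = (4 + 8*(⅕))*(-113) + 18 = (4 + 8/5)*(-113) + 18 = (28/5)*(-113) + 18 = -3164/5 + 18 = -3074/5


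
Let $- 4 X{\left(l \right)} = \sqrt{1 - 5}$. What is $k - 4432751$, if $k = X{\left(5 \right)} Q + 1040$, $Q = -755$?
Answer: $-4431711 + \frac{755 i}{2} \approx -4.4317 \cdot 10^{6} + 377.5 i$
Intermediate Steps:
$X{\left(l \right)} = - \frac{i}{2}$ ($X{\left(l \right)} = - \frac{\sqrt{1 - 5}}{4} = - \frac{\sqrt{-4}}{4} = - \frac{2 i}{4} = - \frac{i}{2}$)
$k = 1040 + \frac{755 i}{2}$ ($k = - \frac{i}{2} \left(-755\right) + 1040 = \frac{755 i}{2} + 1040 = 1040 + \frac{755 i}{2} \approx 1040.0 + 377.5 i$)
$k - 4432751 = \left(1040 + \frac{755 i}{2}\right) - 4432751 = -4431711 + \frac{755 i}{2}$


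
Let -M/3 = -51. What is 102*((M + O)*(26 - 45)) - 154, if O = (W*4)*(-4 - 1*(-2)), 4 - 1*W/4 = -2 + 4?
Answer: -172636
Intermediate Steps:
M = 153 (M = -3*(-51) = 153)
W = 8 (W = 16 - 4*(-2 + 4) = 16 - 4*2 = 16 - 8 = 8)
O = -64 (O = (8*4)*(-4 - 1*(-2)) = 32*(-4 + 2) = 32*(-2) = -64)
102*((M + O)*(26 - 45)) - 154 = 102*((153 - 64)*(26 - 45)) - 154 = 102*(89*(-19)) - 154 = 102*(-1691) - 154 = -172482 - 154 = -172636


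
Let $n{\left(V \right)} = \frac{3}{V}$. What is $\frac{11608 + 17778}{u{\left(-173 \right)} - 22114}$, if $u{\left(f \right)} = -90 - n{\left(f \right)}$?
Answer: $- \frac{5083778}{3841289} \approx -1.3235$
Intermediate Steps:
$u{\left(f \right)} = -90 - \frac{3}{f}$
$\frac{11608 + 17778}{u{\left(-173 \right)} - 22114} = \frac{11608 + 17778}{\left(-90 - \frac{3}{-173}\right) - 22114} = \frac{29386}{\left(-90 - - \frac{3}{173}\right) - 22114} = \frac{29386}{\left(-90 + \frac{3}{173}\right) - 22114} = \frac{29386}{- \frac{15567}{173} - 22114} = \frac{29386}{- \frac{3841289}{173}} = 29386 \left(- \frac{173}{3841289}\right) = - \frac{5083778}{3841289}$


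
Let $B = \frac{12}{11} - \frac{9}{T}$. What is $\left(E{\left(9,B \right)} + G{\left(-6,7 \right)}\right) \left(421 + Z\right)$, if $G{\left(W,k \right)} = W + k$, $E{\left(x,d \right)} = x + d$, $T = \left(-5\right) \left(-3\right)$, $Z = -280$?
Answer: $\frac{81357}{55} \approx 1479.2$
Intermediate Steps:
$T = 15$
$B = \frac{27}{55}$ ($B = \frac{12}{11} - \frac{9}{15} = 12 \cdot \frac{1}{11} - \frac{3}{5} = \frac{12}{11} - \frac{3}{5} = \frac{27}{55} \approx 0.49091$)
$E{\left(x,d \right)} = d + x$
$\left(E{\left(9,B \right)} + G{\left(-6,7 \right)}\right) \left(421 + Z\right) = \left(\left(\frac{27}{55} + 9\right) + \left(-6 + 7\right)\right) \left(421 - 280\right) = \left(\frac{522}{55} + 1\right) 141 = \frac{577}{55} \cdot 141 = \frac{81357}{55}$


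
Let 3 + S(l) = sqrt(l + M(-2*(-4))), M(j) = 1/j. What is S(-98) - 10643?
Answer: -10646 + 3*I*sqrt(174)/4 ≈ -10646.0 + 9.8932*I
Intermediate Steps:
S(l) = -3 + sqrt(1/8 + l) (S(l) = -3 + sqrt(l + 1/(-2*(-4))) = -3 + sqrt(l + 1/8) = -3 + sqrt(1/8 + l))
S(-98) - 10643 = (-3 + sqrt(2 + 16*(-98))/4) - 10643 = (-3 + sqrt(2 - 1568)/4) - 10643 = (-3 + sqrt(-1566)/4) - 10643 = (-3 + (3*I*sqrt(174))/4) - 10643 = (-3 + 3*I*sqrt(174)/4) - 10643 = -10646 + 3*I*sqrt(174)/4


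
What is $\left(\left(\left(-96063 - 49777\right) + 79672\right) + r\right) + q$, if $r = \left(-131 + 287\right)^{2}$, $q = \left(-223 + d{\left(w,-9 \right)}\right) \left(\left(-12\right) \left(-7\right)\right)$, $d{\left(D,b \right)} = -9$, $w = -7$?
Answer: $-61320$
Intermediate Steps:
$q = -19488$ ($q = \left(-223 - 9\right) \left(\left(-12\right) \left(-7\right)\right) = \left(-232\right) 84 = -19488$)
$r = 24336$ ($r = 156^{2} = 24336$)
$\left(\left(\left(-96063 - 49777\right) + 79672\right) + r\right) + q = \left(\left(\left(-96063 - 49777\right) + 79672\right) + 24336\right) - 19488 = \left(\left(-145840 + 79672\right) + 24336\right) - 19488 = \left(-66168 + 24336\right) - 19488 = -41832 - 19488 = -61320$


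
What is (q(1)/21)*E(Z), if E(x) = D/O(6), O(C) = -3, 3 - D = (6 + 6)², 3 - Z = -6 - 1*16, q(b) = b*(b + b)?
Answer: 94/21 ≈ 4.4762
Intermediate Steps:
q(b) = 2*b² (q(b) = b*(2*b) = 2*b²)
Z = 25 (Z = 3 - (-6 - 1*16) = 3 - (-6 - 16) = 3 - 1*(-22) = 3 + 22 = 25)
D = -141 (D = 3 - (6 + 6)² = 3 - 1*12² = 3 - 1*144 = 3 - 144 = -141)
E(x) = 47 (E(x) = -141/(-3) = -141*(-⅓) = 47)
(q(1)/21)*E(Z) = ((2*1²)/21)*47 = ((2*1)*(1/21))*47 = (2*(1/21))*47 = (2/21)*47 = 94/21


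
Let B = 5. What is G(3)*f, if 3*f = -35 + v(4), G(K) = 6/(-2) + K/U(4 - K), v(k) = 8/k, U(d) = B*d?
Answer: 132/5 ≈ 26.400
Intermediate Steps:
U(d) = 5*d
G(K) = -3 + K/(20 - 5*K) (G(K) = 6/(-2) + K/((5*(4 - K))) = 6*(-1/2) + K/(20 - 5*K) = -3 + K/(20 - 5*K))
f = -11 (f = (-35 + 8/4)/3 = (-35 + 8*(1/4))/3 = (-35 + 2)/3 = (1/3)*(-33) = -11)
G(3)*f = (4*(15 - 4*3)/(5*(-4 + 3)))*(-11) = ((4/5)*(15 - 12)/(-1))*(-11) = ((4/5)*(-1)*3)*(-11) = -12/5*(-11) = 132/5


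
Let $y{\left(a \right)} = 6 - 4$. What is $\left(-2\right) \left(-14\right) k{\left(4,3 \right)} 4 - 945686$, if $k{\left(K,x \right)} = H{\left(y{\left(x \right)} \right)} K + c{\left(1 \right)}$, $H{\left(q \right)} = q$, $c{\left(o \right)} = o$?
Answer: $-944678$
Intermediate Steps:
$y{\left(a \right)} = 2$ ($y{\left(a \right)} = 6 - 4 = 2$)
$k{\left(K,x \right)} = 1 + 2 K$ ($k{\left(K,x \right)} = 2 K + 1 = 1 + 2 K$)
$\left(-2\right) \left(-14\right) k{\left(4,3 \right)} 4 - 945686 = \left(-2\right) \left(-14\right) \left(1 + 2 \cdot 4\right) 4 - 945686 = 28 \left(1 + 8\right) 4 - 945686 = 28 \cdot 9 \cdot 4 - 945686 = 252 \cdot 4 - 945686 = 1008 - 945686 = -944678$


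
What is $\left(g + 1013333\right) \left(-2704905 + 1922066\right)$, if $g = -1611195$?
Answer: $468029690218$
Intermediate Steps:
$\left(g + 1013333\right) \left(-2704905 + 1922066\right) = \left(-1611195 + 1013333\right) \left(-2704905 + 1922066\right) = \left(-597862\right) \left(-782839\right) = 468029690218$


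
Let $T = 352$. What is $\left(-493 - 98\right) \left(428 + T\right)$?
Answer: $-460980$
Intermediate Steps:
$\left(-493 - 98\right) \left(428 + T\right) = \left(-493 - 98\right) \left(428 + 352\right) = \left(-591\right) 780 = -460980$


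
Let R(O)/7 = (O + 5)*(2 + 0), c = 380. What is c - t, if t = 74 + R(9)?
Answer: 110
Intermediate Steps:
R(O) = 70 + 14*O (R(O) = 7*((O + 5)*(2 + 0)) = 7*((5 + O)*2) = 7*(10 + 2*O) = 70 + 14*O)
t = 270 (t = 74 + (70 + 14*9) = 74 + (70 + 126) = 74 + 196 = 270)
c - t = 380 - 1*270 = 380 - 270 = 110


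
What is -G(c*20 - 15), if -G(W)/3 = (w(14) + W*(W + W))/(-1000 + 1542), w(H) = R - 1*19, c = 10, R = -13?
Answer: 102627/271 ≈ 378.70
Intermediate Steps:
w(H) = -32 (w(H) = -13 - 1*19 = -13 - 19 = -32)
G(W) = 48/271 - 3*W²/271 (G(W) = -3*(-32 + W*(W + W))/(-1000 + 1542) = -3*(-32 + W*(2*W))/542 = -3*(-32 + 2*W²)/542 = -3*(-16/271 + W²/271) = 48/271 - 3*W²/271)
-G(c*20 - 15) = -(48/271 - 3*(10*20 - 15)²/271) = -(48/271 - 3*(200 - 15)²/271) = -(48/271 - 3/271*185²) = -(48/271 - 3/271*34225) = -(48/271 - 102675/271) = -1*(-102627/271) = 102627/271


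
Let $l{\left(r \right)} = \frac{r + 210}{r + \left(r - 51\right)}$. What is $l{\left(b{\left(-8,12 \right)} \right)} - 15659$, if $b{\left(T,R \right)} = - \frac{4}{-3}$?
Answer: $- \frac{2271189}{145} \approx -15663.0$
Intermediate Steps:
$b{\left(T,R \right)} = \frac{4}{3}$ ($b{\left(T,R \right)} = \left(-4\right) \left(- \frac{1}{3}\right) = \frac{4}{3}$)
$l{\left(r \right)} = \frac{210 + r}{-51 + 2 r}$ ($l{\left(r \right)} = \frac{210 + r}{r + \left(-51 + r\right)} = \frac{210 + r}{-51 + 2 r}$)
$l{\left(b{\left(-8,12 \right)} \right)} - 15659 = \frac{210 + \frac{4}{3}}{-51 + 2 \cdot \frac{4}{3}} - 15659 = \frac{1}{-51 + \frac{8}{3}} \cdot \frac{634}{3} - 15659 = \frac{1}{- \frac{145}{3}} \cdot \frac{634}{3} - 15659 = \left(- \frac{3}{145}\right) \frac{634}{3} - 15659 = - \frac{634}{145} - 15659 = - \frac{2271189}{145}$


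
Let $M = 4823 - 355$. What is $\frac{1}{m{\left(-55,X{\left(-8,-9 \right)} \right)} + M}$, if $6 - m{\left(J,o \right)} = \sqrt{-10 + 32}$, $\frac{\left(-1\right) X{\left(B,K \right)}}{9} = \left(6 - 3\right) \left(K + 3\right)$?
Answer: $\frac{2237}{10008327} + \frac{\sqrt{22}}{20016654} \approx 0.00022375$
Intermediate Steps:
$X{\left(B,K \right)} = -81 - 27 K$ ($X{\left(B,K \right)} = - 9 \left(6 - 3\right) \left(K + 3\right) = - 9 \cdot 3 \left(3 + K\right) = - 9 \left(9 + 3 K\right) = -81 - 27 K$)
$m{\left(J,o \right)} = 6 - \sqrt{22}$ ($m{\left(J,o \right)} = 6 - \sqrt{-10 + 32} = 6 - \sqrt{22}$)
$M = 4468$ ($M = 4823 - 355 = 4468$)
$\frac{1}{m{\left(-55,X{\left(-8,-9 \right)} \right)} + M} = \frac{1}{\left(6 - \sqrt{22}\right) + 4468} = \frac{1}{4474 - \sqrt{22}}$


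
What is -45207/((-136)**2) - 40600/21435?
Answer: -343989929/79292352 ≈ -4.3382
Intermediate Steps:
-45207/((-136)**2) - 40600/21435 = -45207/18496 - 40600*1/21435 = -45207*1/18496 - 8120/4287 = -45207/18496 - 8120/4287 = -343989929/79292352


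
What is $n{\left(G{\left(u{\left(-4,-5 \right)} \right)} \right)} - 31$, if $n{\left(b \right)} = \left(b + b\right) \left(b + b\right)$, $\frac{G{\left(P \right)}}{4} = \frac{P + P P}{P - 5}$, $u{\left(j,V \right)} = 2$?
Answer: $225$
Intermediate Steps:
$G{\left(P \right)} = \frac{4 \left(P + P^{2}\right)}{-5 + P}$ ($G{\left(P \right)} = 4 \frac{P + P P}{P - 5} = 4 \frac{P + P^{2}}{-5 + P} = \frac{4 \left(P + P^{2}\right)}{-5 + P}$)
$n{\left(b \right)} = 4 b^{2}$ ($n{\left(b \right)} = 2 b 2 b = 4 b^{2}$)
$n{\left(G{\left(u{\left(-4,-5 \right)} \right)} \right)} - 31 = 4 \left(4 \cdot 2 \frac{1}{-5 + 2} \left(1 + 2\right)\right)^{2} - 31 = 4 \left(4 \cdot 2 \frac{1}{-3} \cdot 3\right)^{2} - 31 = 4 \left(4 \cdot 2 \left(- \frac{1}{3}\right) 3\right)^{2} - 31 = 4 \left(-8\right)^{2} - 31 = 4 \cdot 64 - 31 = 256 - 31 = 225$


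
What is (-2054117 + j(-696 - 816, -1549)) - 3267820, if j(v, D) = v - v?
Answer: -5321937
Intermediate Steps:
j(v, D) = 0
(-2054117 + j(-696 - 816, -1549)) - 3267820 = (-2054117 + 0) - 3267820 = -2054117 - 3267820 = -5321937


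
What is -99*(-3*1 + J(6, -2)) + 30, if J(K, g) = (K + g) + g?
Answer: 129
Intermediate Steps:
J(K, g) = K + 2*g
-99*(-3*1 + J(6, -2)) + 30 = -99*(-3*1 + (6 + 2*(-2))) + 30 = -99*(-3 + (6 - 4)) + 30 = -99*(-3 + 2) + 30 = -99*(-1) + 30 = 99 + 30 = 129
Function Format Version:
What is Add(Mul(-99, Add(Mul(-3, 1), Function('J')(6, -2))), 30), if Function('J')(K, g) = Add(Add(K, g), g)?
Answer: 129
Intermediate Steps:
Function('J')(K, g) = Add(K, Mul(2, g))
Add(Mul(-99, Add(Mul(-3, 1), Function('J')(6, -2))), 30) = Add(Mul(-99, Add(Mul(-3, 1), Add(6, Mul(2, -2)))), 30) = Add(Mul(-99, Add(-3, Add(6, -4))), 30) = Add(Mul(-99, Add(-3, 2)), 30) = Add(Mul(-99, -1), 30) = Add(99, 30) = 129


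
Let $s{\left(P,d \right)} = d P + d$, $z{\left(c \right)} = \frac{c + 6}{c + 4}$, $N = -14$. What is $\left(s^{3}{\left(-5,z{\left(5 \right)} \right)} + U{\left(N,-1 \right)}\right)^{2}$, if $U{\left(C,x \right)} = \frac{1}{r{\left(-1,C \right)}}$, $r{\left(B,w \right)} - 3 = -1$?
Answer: $\frac{28777390321}{2125764} \approx 13537.0$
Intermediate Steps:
$r{\left(B,w \right)} = 2$ ($r{\left(B,w \right)} = 3 - 1 = 2$)
$U{\left(C,x \right)} = \frac{1}{2}$
$z{\left(c \right)} = \frac{6 + c}{4 + c}$
$s{\left(P,d \right)} = d + P d$ ($s{\left(P,d \right)} = P d + d = d + P d$)
$\left(s^{3}{\left(-5,z{\left(5 \right)} \right)} + U{\left(N,-1 \right)}\right)^{2} = \left(\left(\frac{6 + 5}{4 + 5} \left(1 - 5\right)\right)^{3} + \frac{1}{2}\right)^{2} = \left(\left(\frac{1}{9} \cdot 11 \left(-4\right)\right)^{3} + \frac{1}{2}\right)^{2} = \left(\left(\frac{11}{9} \left(-4\right)\right)^{3} + \frac{1}{2}\right)^{2} = \left(\left(- \frac{44}{9}\right)^{3} + \frac{1}{2}\right)^{2} = \left(- \frac{85184}{729} + \frac{1}{2}\right)^{2} = \left(- \frac{169639}{1458}\right)^{2} = \frac{28777390321}{2125764}$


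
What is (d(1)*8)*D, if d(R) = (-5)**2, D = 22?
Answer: 4400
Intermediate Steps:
d(R) = 25
(d(1)*8)*D = (25*8)*22 = 200*22 = 4400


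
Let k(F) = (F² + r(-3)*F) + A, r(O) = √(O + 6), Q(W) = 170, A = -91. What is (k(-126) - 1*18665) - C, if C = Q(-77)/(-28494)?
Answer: -41031275/14247 - 126*√3 ≈ -3098.2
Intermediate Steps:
r(O) = √(6 + O)
k(F) = -91 + F² + F*√3 (k(F) = (F² + √(6 - 3)*F) - 91 = (F² + √3*F) - 91 = (F² + F*√3) - 91 = -91 + F² + F*√3)
C = -85/14247 (C = 170/(-28494) = 170*(-1/28494) = -85/14247 ≈ -0.0059662)
(k(-126) - 1*18665) - C = ((-91 + (-126)² - 126*√3) - 1*18665) - 1*(-85/14247) = ((-91 + 15876 - 126*√3) - 18665) + 85/14247 = ((15785 - 126*√3) - 18665) + 85/14247 = (-2880 - 126*√3) + 85/14247 = -41031275/14247 - 126*√3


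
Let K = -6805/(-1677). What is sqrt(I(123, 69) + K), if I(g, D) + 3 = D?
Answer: sqrt(197025699)/1677 ≈ 8.3701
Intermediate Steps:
I(g, D) = -3 + D
K = 6805/1677 (K = -6805*(-1/1677) = 6805/1677 ≈ 4.0578)
sqrt(I(123, 69) + K) = sqrt((-3 + 69) + 6805/1677) = sqrt(66 + 6805/1677) = sqrt(117487/1677) = sqrt(197025699)/1677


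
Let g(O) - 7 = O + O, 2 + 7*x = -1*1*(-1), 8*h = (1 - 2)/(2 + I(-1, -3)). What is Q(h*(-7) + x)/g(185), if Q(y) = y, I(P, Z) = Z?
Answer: -57/21112 ≈ -0.0026999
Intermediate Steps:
h = 1/8 (h = ((1 - 2)/(2 - 3))/8 = (-1/(-1))/8 = (-1*(-1))/8 = (1/8)*1 = 1/8 ≈ 0.12500)
x = -1/7 (x = -2/7 + (-1*1*(-1))/7 = -2/7 + (-1*(-1))/7 = -2/7 + (1/7)*1 = -2/7 + 1/7 = -1/7 ≈ -0.14286)
g(O) = 7 + 2*O (g(O) = 7 + (O + O) = 7 + 2*O)
Q(h*(-7) + x)/g(185) = ((1/8)*(-7) - 1/7)/(7 + 2*185) = (-7/8 - 1/7)/(7 + 370) = -57/56/377 = -57/56*1/377 = -57/21112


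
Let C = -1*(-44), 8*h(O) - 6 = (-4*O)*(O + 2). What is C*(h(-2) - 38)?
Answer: -1639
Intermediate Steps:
h(O) = ¾ - O*(2 + O)/2 (h(O) = ¾ + ((-4*O)*(O + 2))/8 = ¾ + ((-4*O)*(2 + O))/8 = ¾ + (-4*O*(2 + O))/8 = ¾ - O*(2 + O)/2)
C = 44
C*(h(-2) - 38) = 44*((¾ - 1*(-2) - ½*(-2)²) - 38) = 44*((¾ + 2 - ½*4) - 38) = 44*((¾ + 2 - 2) - 38) = 44*(¾ - 38) = 44*(-149/4) = -1639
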